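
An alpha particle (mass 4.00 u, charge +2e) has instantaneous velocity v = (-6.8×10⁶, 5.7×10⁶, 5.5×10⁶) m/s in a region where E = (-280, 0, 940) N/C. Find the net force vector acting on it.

Only an electric field acts, so F = qE = (3.204×10⁻¹⁹ C)·(-280, 0, 940) = (-8.97×10⁻¹⁷, 0, 3.01×10⁻¹⁶) N.

F ≈ (-8.97×10⁻¹⁷, 0, 3.01×10⁻¹⁶) N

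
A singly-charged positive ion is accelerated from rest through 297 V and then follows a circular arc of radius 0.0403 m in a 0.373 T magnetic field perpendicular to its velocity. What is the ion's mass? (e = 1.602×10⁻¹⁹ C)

m ≈ 6.09×10⁻²⁶ kg

Combine |q|V = ½mv² and r = mv/(|q|B): eliminate v to get m = qB²r²/(2V).
m = (1.602×10⁻¹⁹)(0.373)²(0.0403)²/(2·297) ≈ 6.09×10⁻²⁶ kg.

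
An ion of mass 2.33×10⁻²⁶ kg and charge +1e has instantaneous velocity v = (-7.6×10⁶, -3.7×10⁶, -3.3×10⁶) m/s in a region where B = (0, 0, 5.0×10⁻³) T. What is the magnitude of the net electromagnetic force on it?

v×B = (-1.85×10⁴, 3.80×10⁴, 0) N/C.
F = q v×B = (1.602×10⁻¹⁹ C)·(-1.85×10⁴, 3.80×10⁴, 0) = (-2.96×10⁻¹⁵, 6.09×10⁻¹⁵, 0) N.
|F| = 6.77×10⁻¹⁵ N.

|F| ≈ 6.77×10⁻¹⁵ N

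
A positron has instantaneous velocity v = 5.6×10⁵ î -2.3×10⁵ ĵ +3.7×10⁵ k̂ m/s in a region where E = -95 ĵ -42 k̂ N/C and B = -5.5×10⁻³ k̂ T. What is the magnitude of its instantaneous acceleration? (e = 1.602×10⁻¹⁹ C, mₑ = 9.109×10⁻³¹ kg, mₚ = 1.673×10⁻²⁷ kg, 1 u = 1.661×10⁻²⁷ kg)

v×B = (1260, 3080, 0) N/C.
E + v×B = (1260, 2980, -42.0) N/C.
F = q(E + v×B) = (1.602×10⁻¹⁹ C)·(1260, 2980, -42.0) = (2.03×10⁻¹⁶, 4.78×10⁻¹⁶, -6.73×10⁻¹⁸) N.
|a| = |F|/m = 5.194×10⁻¹⁶/9.109×10⁻³¹ ≈ 5.70×10¹⁴ m/s².

|a| ≈ 5.70×10¹⁴ m/s²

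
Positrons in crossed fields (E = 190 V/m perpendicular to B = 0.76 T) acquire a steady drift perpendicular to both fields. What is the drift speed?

v_d ≈ 250 m/s

The E×B drift speed is v_d = E/B.
v_d = 190/0.76 = 250 m/s.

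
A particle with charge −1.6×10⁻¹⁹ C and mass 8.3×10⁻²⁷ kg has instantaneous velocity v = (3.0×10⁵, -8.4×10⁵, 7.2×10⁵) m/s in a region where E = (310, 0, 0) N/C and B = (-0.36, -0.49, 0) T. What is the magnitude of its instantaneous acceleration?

|a| ≈ 1.21×10¹³ m/s²

v×B = (3.53×10⁵, -2.59×10⁵, -4.49×10⁵) N/C.
E + v×B = (3.53×10⁵, -2.59×10⁵, -4.49×10⁵) N/C.
F = q(E + v×B) = (−1.6×10⁻¹⁹ C)·(3.53×10⁵, -2.59×10⁵, -4.49×10⁵) = (-5.65×10⁻¹⁴, 4.15×10⁻¹⁴, 7.19×10⁻¹⁴) N.
|a| = |F|/m = 1.004×10⁻¹³/8.3×10⁻²⁷ ≈ 1.21×10¹³ m/s².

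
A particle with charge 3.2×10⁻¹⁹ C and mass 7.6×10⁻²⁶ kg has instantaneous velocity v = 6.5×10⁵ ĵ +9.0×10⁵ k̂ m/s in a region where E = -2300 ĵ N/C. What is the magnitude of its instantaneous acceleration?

|a| ≈ 9.68×10⁹ m/s²

Only an electric field acts, so F = qE = (3.2×10⁻¹⁹ C)·(0, -2300, 0) = (0, -7.36×10⁻¹⁶, 0) N.
|a| = |F|/m = 7.360×10⁻¹⁶/7.6×10⁻²⁶ ≈ 9.68×10⁹ m/s².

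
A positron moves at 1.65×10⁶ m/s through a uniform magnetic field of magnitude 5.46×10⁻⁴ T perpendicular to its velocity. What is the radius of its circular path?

r ≈ 0.0172 m

The magnetic force provides the centripetal force: |q|vB = mv²/r.
r = mv/(|q|B) = (9.109×10⁻³¹)(1.65×10⁶)/((1.602×10⁻¹⁹)(5.46×10⁻⁴)) ≈ 0.0172 m.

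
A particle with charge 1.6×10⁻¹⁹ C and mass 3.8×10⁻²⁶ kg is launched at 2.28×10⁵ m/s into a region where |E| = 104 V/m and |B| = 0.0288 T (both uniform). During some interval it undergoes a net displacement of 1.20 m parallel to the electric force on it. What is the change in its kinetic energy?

The magnetic force is always ⟂ v and does no work; only the electric force changes KE.
ΔKE = F_E · d = |q|E d = (1.6×10⁻¹⁹)(104)(1.20) ≈ 2.00×10⁻¹⁷ J.

ΔKE ≈ 2.00×10⁻¹⁷ J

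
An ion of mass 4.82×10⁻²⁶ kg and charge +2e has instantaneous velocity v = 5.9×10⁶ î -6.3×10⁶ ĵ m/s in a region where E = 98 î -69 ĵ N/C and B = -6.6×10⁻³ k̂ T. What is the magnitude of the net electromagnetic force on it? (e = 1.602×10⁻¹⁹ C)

|F| ≈ 1.83×10⁻¹⁴ N

v×B = (4.16×10⁴, 3.89×10⁴, 0) N/C.
E + v×B = (4.17×10⁴, 3.89×10⁴, 0) N/C.
F = q(E + v×B) = (3.204×10⁻¹⁹ C)·(4.17×10⁴, 3.89×10⁴, 0) = (1.34×10⁻¹⁴, 1.25×10⁻¹⁴, 0) N.
|F| = 1.83×10⁻¹⁴ N.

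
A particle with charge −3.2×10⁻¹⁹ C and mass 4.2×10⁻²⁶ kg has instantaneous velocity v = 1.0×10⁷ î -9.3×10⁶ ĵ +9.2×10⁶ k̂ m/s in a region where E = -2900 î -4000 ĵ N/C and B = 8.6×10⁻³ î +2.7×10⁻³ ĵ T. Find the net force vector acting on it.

v×B = (-2.48×10⁴, 7.91×10⁴, 1.07×10⁵) N/C.
E + v×B = (-2.77×10⁴, 7.51×10⁴, 1.07×10⁵) N/C.
F = q(E + v×B) = (−3.2×10⁻¹⁹ C)·(-2.77×10⁴, 7.51×10⁴, 1.07×10⁵) = (8.88×10⁻¹⁵, -2.40×10⁻¹⁴, -3.42×10⁻¹⁴) N.

F ≈ (8.88×10⁻¹⁵, -2.40×10⁻¹⁴, -3.42×10⁻¹⁴) N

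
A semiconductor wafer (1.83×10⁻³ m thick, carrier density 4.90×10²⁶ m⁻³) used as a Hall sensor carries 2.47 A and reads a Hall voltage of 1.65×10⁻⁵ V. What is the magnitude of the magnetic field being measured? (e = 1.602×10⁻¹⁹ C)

From V_H = IB/(n e t), B = V_H n e t / I.
B = (1.65×10⁻⁵)(4.90×10²⁶)(1.602×10⁻¹⁹)(1.83×10⁻³)/2.47 ≈ 0.960 T.

B ≈ 0.960 T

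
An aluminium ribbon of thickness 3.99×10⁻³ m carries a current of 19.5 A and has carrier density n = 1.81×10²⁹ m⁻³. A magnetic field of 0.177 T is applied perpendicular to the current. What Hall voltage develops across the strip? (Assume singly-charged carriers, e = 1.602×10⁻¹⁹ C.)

V_H ≈ 2.98×10⁻⁸ V

V_H = IB/(n e t).
V_H = (19.5)(0.177)/((1.81×10²⁹)(1.602×10⁻¹⁹)(3.99×10⁻³)) ≈ 2.98×10⁻⁸ V.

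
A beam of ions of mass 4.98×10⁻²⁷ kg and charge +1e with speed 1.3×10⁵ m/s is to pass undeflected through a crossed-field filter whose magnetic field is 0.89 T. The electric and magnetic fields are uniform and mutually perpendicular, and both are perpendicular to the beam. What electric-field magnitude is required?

E = 1.2×10⁵ V/m

For straight-line motion qE = qvB, so E = vB.
E = 1.3×10⁵ × 0.89 = 1.2×10⁵ V/m.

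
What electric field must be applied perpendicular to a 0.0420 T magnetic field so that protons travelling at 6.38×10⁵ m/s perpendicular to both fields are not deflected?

For straight-line motion qE = qvB, so E = vB.
E = 6.38×10⁵ × 0.0420 = 2.68×10⁴ V/m.

E = 2.68×10⁴ V/m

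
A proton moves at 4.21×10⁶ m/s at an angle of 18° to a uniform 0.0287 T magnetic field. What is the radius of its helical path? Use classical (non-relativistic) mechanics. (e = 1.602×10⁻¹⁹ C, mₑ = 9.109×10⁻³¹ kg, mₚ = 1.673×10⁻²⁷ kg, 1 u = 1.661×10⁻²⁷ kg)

r ≈ 0.473 m

v⊥ = v sinθ = 4.21×10⁶·sin18° ≈ 1.301×10⁶ m/s.
r = m v⊥/(|q|B) = (1.673×10⁻²⁷)(1.301×10⁶)/((1.602×10⁻¹⁹)(0.0287)) ≈ 0.473 m.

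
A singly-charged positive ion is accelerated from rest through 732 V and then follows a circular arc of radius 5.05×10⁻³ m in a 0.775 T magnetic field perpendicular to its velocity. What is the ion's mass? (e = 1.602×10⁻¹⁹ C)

Combine |q|V = ½mv² and r = mv/(|q|B): eliminate v to get m = qB²r²/(2V).
m = (1.602×10⁻¹⁹)(0.775)²(5.05×10⁻³)²/(2·732) ≈ 1.68×10⁻²⁷ kg.

m ≈ 1.68×10⁻²⁷ kg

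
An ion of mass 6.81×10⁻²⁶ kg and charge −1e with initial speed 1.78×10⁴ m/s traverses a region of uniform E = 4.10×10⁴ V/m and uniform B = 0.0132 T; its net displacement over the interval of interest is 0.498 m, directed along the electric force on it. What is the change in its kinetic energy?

The magnetic force is always ⟂ v and does no work; only the electric force changes KE.
ΔKE = F_E · d = |q|E d = (1.602×10⁻¹⁹)(4.10×10⁴)(0.498) ≈ 3.27×10⁻¹⁵ J.

ΔKE ≈ 3.27×10⁻¹⁵ J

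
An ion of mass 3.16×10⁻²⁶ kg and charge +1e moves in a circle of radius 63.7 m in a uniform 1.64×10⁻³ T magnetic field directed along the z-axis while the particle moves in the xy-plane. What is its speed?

v ≈ 5.30×10⁵ m/s

From |q|vB = mv²/r, v = |q|Br/m.
v = (1.602×10⁻¹⁹)(1.64×10⁻³)(63.7)/3.16×10⁻²⁶ ≈ 5.30×10⁵ m/s.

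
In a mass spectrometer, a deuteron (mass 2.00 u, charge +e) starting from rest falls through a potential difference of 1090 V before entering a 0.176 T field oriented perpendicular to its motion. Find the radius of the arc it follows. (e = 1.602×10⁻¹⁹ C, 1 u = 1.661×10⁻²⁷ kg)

r ≈ 0.0382 m

Acceleration: |q|V = ½mv² ⇒ v = √(2|q|V/m) = √(2·1.602×10⁻¹⁹·1090/3.322×10⁻²⁷) ≈ 3.242×10⁵ m/s.
In the field: r = mv/(|q|B) = (3.322×10⁻²⁷)(3.242×10⁵)/((1.602×10⁻¹⁹)(0.176)) ≈ 0.0382 m.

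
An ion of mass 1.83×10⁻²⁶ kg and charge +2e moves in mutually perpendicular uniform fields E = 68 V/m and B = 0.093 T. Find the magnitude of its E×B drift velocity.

The E×B drift speed is v_d = E/B.
v_d = 68/0.093 = 730 m/s.

v_d ≈ 730 m/s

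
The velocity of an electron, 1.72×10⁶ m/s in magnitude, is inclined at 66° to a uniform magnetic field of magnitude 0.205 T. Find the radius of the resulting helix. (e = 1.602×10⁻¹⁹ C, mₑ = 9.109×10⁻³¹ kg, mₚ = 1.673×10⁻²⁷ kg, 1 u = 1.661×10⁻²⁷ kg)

v⊥ = v sinθ = 1.72×10⁶·sin66° ≈ 1.571×10⁶ m/s.
r = m v⊥/(|q|B) = (9.109×10⁻³¹)(1.571×10⁶)/((1.602×10⁻¹⁹)(0.205)) ≈ 4.36×10⁻⁵ m.

r ≈ 4.36×10⁻⁵ m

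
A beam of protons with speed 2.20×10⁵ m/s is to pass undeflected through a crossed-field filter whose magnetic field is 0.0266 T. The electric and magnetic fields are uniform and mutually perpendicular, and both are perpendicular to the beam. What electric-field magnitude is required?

E = 5850 V/m

For straight-line motion qE = qvB, so E = vB.
E = 2.20×10⁵ × 0.0266 = 5850 V/m.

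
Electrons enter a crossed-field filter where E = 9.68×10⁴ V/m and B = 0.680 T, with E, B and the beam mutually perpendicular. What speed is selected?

v = 1.42×10⁵ m/s

For undeflected motion the electric and magnetic forces balance: qE = qvB.
v = E/B = 9.68×10⁴/0.680 = 1.42×10⁵ m/s.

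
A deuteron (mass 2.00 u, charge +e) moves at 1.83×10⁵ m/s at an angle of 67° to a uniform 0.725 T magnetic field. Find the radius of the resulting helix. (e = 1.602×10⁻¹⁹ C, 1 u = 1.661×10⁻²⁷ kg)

r ≈ 4.82×10⁻³ m

v⊥ = v sinθ = 1.83×10⁵·sin67° ≈ 1.685×10⁵ m/s.
r = m v⊥/(|q|B) = (3.322×10⁻²⁷)(1.685×10⁵)/((1.602×10⁻¹⁹)(0.725)) ≈ 4.82×10⁻³ m.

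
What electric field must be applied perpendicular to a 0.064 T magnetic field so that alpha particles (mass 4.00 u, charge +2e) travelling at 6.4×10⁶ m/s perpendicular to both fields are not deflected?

For straight-line motion qE = qvB, so E = vB.
E = 6.4×10⁶ × 0.064 = 4.1×10⁵ V/m.

E = 4.1×10⁵ V/m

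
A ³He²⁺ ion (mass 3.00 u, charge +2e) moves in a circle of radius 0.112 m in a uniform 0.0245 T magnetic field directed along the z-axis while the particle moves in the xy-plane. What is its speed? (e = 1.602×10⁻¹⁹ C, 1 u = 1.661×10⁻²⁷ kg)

v ≈ 1.76×10⁵ m/s

From |q|vB = mv²/r, v = |q|Br/m.
v = (3.204×10⁻¹⁹)(0.0245)(0.112)/4.983×10⁻²⁷ ≈ 1.76×10⁵ m/s.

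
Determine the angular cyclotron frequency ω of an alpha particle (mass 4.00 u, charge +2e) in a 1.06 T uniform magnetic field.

ω ≈ 5.11×10⁷ rad/s

ω = |q|B/m.
ω = (3.204×10⁻¹⁹)(1.06)/6.644×10⁻²⁷ ≈ 5.11×10⁷ rad/s.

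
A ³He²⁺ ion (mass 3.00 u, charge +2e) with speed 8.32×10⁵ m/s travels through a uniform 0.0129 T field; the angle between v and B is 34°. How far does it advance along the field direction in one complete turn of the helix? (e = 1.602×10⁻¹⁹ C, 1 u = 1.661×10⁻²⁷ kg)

p ≈ 5.22 m

v∥ = v cosθ = 8.32×10⁵·cos34° ≈ 6.898×10⁵ m/s.
T = 2πm/(|q|B) = 2π(4.983×10⁻²⁷)/((3.204×10⁻¹⁹)(0.0129)) ≈ 7.575×10⁻⁶ s.
pitch = v∥ T = (6.898×10⁵)(7.575×10⁻⁶) ≈ 5.22 m.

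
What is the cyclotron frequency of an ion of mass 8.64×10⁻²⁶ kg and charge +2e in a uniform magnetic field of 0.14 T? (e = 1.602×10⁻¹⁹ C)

f = |q|B/(2πm).
f = (3.204×10⁻¹⁹)(0.14)/(2π·8.64×10⁻²⁶) ≈ 8.3×10⁴ Hz.

f ≈ 8.3×10⁴ Hz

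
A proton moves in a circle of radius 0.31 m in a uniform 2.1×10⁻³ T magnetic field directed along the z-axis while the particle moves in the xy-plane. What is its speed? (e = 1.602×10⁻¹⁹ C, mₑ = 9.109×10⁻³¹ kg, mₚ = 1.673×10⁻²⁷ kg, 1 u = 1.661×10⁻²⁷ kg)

v ≈ 6.2×10⁴ m/s

From |q|vB = mv²/r, v = |q|Br/m.
v = (1.602×10⁻¹⁹)(2.1×10⁻³)(0.31)/1.673×10⁻²⁷ ≈ 6.2×10⁴ m/s.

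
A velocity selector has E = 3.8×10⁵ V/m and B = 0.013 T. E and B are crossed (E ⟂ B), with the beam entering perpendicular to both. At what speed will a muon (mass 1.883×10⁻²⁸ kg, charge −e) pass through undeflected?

For undeflected motion the electric and magnetic forces balance: qE = qvB.
v = E/B = 3.8×10⁵/0.013 = 2.9×10⁷ m/s.

v = 2.9×10⁷ m/s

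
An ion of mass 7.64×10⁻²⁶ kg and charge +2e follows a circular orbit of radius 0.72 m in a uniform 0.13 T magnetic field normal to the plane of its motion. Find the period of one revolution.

The cyclotron period depends only on m, q, B: T = 2πm/(|q|B).
T = 2π(7.64×10⁻²⁶)/((3.204×10⁻¹⁹)(0.13)) ≈ 1.2×10⁻⁵ s.

T ≈ 1.2×10⁻⁵ s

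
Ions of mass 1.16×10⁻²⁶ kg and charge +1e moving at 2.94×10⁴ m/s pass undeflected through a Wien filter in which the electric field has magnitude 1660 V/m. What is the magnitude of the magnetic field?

B = 0.0565 T

Balance of forces in the selector: qE = qvB ⇒ B = E/v.
B = 1660/2.94×10⁴ = 0.0565 T.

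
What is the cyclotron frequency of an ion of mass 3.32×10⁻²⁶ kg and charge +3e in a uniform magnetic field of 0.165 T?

f = |q|B/(2πm).
f = (4.806×10⁻¹⁹)(0.165)/(2π·3.32×10⁻²⁶) ≈ 3.80×10⁵ Hz.

f ≈ 3.80×10⁵ Hz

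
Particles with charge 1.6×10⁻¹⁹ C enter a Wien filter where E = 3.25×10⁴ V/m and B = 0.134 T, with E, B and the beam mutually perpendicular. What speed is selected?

Zero net Lorentz force requires |qE| = |q v×B|, i.e. E = vB.
v = E/B = 3.25×10⁴/0.134 = 2.43×10⁵ m/s.

v = 2.43×10⁵ m/s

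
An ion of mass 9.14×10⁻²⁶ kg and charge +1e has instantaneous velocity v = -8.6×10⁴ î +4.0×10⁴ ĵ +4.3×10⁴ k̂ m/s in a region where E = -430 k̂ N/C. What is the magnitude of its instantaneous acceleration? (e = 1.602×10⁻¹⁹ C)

Only an electric field acts, so F = qE = (1.602×10⁻¹⁹ C)·(0, 0, -430) = (0, 0, -6.89×10⁻¹⁷) N.
|a| = |F|/m = 6.889×10⁻¹⁷/9.14×10⁻²⁶ ≈ 7.54×10⁸ m/s².

|a| ≈ 7.54×10⁸ m/s²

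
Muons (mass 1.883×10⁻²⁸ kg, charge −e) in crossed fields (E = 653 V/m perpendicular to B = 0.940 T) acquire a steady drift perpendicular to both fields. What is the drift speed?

v_d ≈ 695 m/s

The E×B drift speed is v_d = E/B.
v_d = 653/0.940 = 695 m/s.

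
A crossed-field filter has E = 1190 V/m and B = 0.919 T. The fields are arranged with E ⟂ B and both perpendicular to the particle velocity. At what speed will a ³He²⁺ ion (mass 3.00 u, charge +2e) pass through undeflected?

v = 1290 m/s

Zero net Lorentz force requires |qE| = |q v×B|, i.e. E = vB.
v = E/B = 1190/0.919 = 1290 m/s.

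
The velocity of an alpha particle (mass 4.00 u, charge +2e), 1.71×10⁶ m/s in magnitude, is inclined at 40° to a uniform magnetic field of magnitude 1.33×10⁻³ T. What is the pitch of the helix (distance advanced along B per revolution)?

p ≈ 128 m

v∥ = v cosθ = 1.71×10⁶·cos40° ≈ 1.310×10⁶ m/s.
T = 2πm/(|q|B) = 2π(6.644×10⁻²⁷)/((3.204×10⁻¹⁹)(1.33×10⁻³)) ≈ 9.796×10⁻⁵ s.
pitch = v∥ T = (1.310×10⁶)(9.796×10⁻⁵) ≈ 128 m.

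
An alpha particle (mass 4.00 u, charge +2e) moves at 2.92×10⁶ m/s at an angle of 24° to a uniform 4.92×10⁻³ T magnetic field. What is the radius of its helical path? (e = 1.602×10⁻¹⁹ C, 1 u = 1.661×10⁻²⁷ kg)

r ≈ 5.01 m

v⊥ = v sinθ = 2.92×10⁶·sin24° ≈ 1.188×10⁶ m/s.
r = m v⊥/(|q|B) = (6.644×10⁻²⁷)(1.188×10⁶)/((3.204×10⁻¹⁹)(4.92×10⁻³)) ≈ 5.01 m.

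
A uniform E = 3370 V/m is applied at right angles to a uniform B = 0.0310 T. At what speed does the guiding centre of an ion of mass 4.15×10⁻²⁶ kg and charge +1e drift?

v_d ≈ 1.09×10⁵ m/s

In crossed fields the guiding centre drifts at v_d = |E×B|/B² = E/B, independent of charge and mass.
v_d = 3370/0.0310 = 1.09×10⁵ m/s.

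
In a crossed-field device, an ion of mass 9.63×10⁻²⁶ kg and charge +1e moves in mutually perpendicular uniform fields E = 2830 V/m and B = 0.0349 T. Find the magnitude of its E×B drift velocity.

v_d ≈ 8.11×10⁴ m/s

The steady drift has the magnetic force balancing the electric force, so v_d = E/B.
v_d = 2830/0.0349 = 8.11×10⁴ m/s.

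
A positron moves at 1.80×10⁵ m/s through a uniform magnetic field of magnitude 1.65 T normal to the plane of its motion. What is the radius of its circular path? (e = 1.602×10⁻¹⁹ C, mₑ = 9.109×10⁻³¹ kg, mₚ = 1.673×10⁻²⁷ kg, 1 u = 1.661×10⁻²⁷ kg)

The magnetic force provides the centripetal force: |q|vB = mv²/r.
r = mv/(|q|B) = (9.109×10⁻³¹)(1.80×10⁵)/((1.602×10⁻¹⁹)(1.65)) ≈ 6.20×10⁻⁷ m.

r ≈ 6.20×10⁻⁷ m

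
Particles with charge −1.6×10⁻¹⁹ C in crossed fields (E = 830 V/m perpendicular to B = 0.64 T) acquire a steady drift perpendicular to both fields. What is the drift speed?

The steady drift has the magnetic force balancing the electric force, so v_d = E/B.
v_d = 830/0.64 = 1300 m/s.

v_d ≈ 1300 m/s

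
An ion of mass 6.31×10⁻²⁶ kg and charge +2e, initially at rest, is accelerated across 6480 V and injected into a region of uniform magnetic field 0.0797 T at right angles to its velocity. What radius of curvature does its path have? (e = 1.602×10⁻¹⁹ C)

r ≈ 0.634 m

Acceleration: |q|V = ½mv² ⇒ v = √(2|q|V/m) = √(2·3.204×10⁻¹⁹·6480/6.31×10⁻²⁶) ≈ 2.565×10⁵ m/s.
In the field: r = mv/(|q|B) = (6.31×10⁻²⁶)(2.565×10⁵)/((3.204×10⁻¹⁹)(0.0797)) ≈ 0.634 m.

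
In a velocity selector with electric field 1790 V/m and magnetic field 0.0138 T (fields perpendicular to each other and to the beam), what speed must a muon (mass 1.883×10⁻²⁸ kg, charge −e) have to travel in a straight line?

Straight-line motion ⇒ electric and magnetic forces cancel, so E = vB.
v = E/B = 1790/0.0138 = 1.30×10⁵ m/s.

v = 1.30×10⁵ m/s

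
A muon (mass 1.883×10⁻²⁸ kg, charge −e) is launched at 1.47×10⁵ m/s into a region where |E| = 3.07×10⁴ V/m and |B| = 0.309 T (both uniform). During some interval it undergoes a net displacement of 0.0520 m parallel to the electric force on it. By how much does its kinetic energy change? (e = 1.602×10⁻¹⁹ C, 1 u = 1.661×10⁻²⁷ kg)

ΔKE ≈ 2.56×10⁻¹⁶ J

The magnetic force is always ⟂ v and does no work; only the electric force changes KE.
ΔKE = F_E · d = |q|E d = (1.602×10⁻¹⁹)(3.07×10⁴)(0.0520) ≈ 2.56×10⁻¹⁶ J.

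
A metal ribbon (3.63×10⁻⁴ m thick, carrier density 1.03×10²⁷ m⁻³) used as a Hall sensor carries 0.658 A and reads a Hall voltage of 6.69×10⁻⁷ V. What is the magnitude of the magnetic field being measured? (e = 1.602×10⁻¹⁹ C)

B ≈ 0.0609 T

From V_H = IB/(n e t), B = V_H n e t / I.
B = (6.69×10⁻⁷)(1.03×10²⁷)(1.602×10⁻¹⁹)(3.63×10⁻⁴)/0.658 ≈ 0.0609 T.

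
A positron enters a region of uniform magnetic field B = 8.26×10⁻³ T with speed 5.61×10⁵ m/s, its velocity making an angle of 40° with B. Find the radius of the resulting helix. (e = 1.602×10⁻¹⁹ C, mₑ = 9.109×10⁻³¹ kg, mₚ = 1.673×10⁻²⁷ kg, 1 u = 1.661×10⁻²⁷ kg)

v⊥ = v sinθ = 5.61×10⁵·sin40° ≈ 3.606×10⁵ m/s.
r = m v⊥/(|q|B) = (9.109×10⁻³¹)(3.606×10⁵)/((1.602×10⁻¹⁹)(8.26×10⁻³)) ≈ 2.48×10⁻⁴ m.

r ≈ 2.48×10⁻⁴ m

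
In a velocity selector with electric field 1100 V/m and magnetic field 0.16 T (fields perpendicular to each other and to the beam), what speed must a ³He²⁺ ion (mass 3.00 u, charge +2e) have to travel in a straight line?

For undeflected motion the electric and magnetic forces balance: qE = qvB.
v = E/B = 1100/0.16 = 6900 m/s.

v = 6900 m/s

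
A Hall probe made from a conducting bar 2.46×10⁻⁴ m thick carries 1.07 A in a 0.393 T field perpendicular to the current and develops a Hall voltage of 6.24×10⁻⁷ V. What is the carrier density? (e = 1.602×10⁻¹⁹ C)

From V_H = IB/(n e t), n = IB/(V_H e t).
n = (1.07)(0.393)/((6.24×10⁻⁷)(1.602×10⁻¹⁹)(2.46×10⁻⁴)) ≈ 1.71×10²⁸ m⁻³.

n ≈ 1.71×10²⁸ m⁻³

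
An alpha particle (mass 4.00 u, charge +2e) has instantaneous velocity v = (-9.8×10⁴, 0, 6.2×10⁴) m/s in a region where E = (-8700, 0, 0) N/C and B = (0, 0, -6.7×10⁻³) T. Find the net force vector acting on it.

F ≈ (-2.79×10⁻¹⁵, -2.10×10⁻¹⁶, 0) N

v×B = (0, -657, 0) N/C.
E + v×B = (-8700, -657, 0) N/C.
F = q(E + v×B) = (3.204×10⁻¹⁹ C)·(-8700, -657, 0) = (-2.79×10⁻¹⁵, -2.10×10⁻¹⁶, 0) N.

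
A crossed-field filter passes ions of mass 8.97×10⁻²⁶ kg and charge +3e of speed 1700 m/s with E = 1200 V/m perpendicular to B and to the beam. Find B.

Balance of forces in the selector: qE = qvB ⇒ B = E/v.
B = 1200/1700 = 0.71 T.

B = 0.71 T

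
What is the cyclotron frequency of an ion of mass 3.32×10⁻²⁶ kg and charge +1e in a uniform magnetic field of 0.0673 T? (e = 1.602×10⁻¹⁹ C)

f = |q|B/(2πm).
f = (1.602×10⁻¹⁹)(0.0673)/(2π·3.32×10⁻²⁶) ≈ 5.17×10⁴ Hz.

f ≈ 5.17×10⁴ Hz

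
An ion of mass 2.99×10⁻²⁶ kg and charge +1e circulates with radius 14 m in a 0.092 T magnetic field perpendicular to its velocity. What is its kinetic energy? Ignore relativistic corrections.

KE ≈ 4.4×10⁶ eV

v = |q|Br/m, then KE = ½mv² = (qBr)²/(2m).
v = (1.602×10⁻¹⁹)(0.092)(14)/2.99×10⁻²⁶ ≈ 6.901×10⁶ m/s.
KE = ½(2.99×10⁻²⁶)(6.901×10⁶)² ≈ 7.1×10⁻¹³ J = 4.4×10⁶ eV.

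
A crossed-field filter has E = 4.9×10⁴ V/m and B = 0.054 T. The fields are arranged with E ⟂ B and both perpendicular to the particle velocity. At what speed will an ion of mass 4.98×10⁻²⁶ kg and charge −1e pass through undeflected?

v = 9.1×10⁵ m/s

Zero net Lorentz force requires |qE| = |q v×B|, i.e. E = vB.
v = E/B = 4.9×10⁴/0.054 = 9.1×10⁵ m/s.
The result is independent of the particle's charge and mass.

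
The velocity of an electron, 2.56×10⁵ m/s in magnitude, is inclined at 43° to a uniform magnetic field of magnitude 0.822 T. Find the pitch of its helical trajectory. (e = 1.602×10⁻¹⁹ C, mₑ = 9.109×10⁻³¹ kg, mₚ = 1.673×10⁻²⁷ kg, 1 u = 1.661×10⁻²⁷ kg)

p ≈ 8.14×10⁻⁶ m

v∥ = v cosθ = 2.56×10⁵·cos43° ≈ 1.872×10⁵ m/s.
T = 2πm/(|q|B) = 2π(9.109×10⁻³¹)/((1.602×10⁻¹⁹)(0.822)) ≈ 4.346×10⁻¹¹ s.
pitch = v∥ T = (1.872×10⁵)(4.346×10⁻¹¹) ≈ 8.14×10⁻⁶ m.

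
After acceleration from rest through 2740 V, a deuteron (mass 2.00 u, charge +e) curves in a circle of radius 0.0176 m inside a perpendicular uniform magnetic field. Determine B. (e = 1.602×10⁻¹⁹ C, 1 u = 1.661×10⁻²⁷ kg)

B ≈ 0.606 T

v = √(2|q|V/m) = √(2·1.602×10⁻¹⁹·2740/3.322×10⁻²⁷) ≈ 5.141×10⁵ m/s.
B = mv/(|q|r) = (3.322×10⁻²⁷)(5.141×10⁵)/((1.602×10⁻¹⁹)(0.0176)) ≈ 0.606 T.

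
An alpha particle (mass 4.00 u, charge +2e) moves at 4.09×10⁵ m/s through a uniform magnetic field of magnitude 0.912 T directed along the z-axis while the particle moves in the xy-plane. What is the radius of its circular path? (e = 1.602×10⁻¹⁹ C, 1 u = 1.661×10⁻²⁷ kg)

r ≈ 9.30×10⁻³ m

The magnetic force provides the centripetal force: |q|vB = mv²/r.
r = mv/(|q|B) = (6.644×10⁻²⁷)(4.09×10⁵)/((3.204×10⁻¹⁹)(0.912)) ≈ 9.30×10⁻³ m.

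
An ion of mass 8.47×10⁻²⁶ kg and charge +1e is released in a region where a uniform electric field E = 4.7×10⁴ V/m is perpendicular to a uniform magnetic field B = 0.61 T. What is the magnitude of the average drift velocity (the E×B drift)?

v_d ≈ 7.7×10⁴ m/s

The steady drift has the magnetic force balancing the electric force, so v_d = E/B.
v_d = 4.7×10⁴/0.61 = 7.7×10⁴ m/s.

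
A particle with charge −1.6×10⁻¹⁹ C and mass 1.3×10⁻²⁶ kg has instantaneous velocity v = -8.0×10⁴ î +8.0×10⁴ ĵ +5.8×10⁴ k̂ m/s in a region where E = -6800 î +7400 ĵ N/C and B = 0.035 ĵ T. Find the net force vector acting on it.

v×B = (-2030, 0, -2800) N/C.
E + v×B = (-8830, 7400, -2800) N/C.
F = q(E + v×B) = (−1.6×10⁻¹⁹ C)·(-8830, 7400, -2800) = (1.41×10⁻¹⁵, -1.18×10⁻¹⁵, 4.48×10⁻¹⁶) N.

F ≈ (1.41×10⁻¹⁵, -1.18×10⁻¹⁵, 4.48×10⁻¹⁶) N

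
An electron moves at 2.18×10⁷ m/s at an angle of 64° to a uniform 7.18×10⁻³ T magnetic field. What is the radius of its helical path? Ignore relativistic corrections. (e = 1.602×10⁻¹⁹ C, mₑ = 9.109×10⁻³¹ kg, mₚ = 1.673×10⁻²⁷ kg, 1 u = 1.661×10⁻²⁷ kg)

v⊥ = v sinθ = 2.18×10⁷·sin64° ≈ 1.959×10⁷ m/s.
r = m v⊥/(|q|B) = (9.109×10⁻³¹)(1.959×10⁷)/((1.602×10⁻¹⁹)(7.18×10⁻³)) ≈ 0.0155 m.

r ≈ 0.0155 m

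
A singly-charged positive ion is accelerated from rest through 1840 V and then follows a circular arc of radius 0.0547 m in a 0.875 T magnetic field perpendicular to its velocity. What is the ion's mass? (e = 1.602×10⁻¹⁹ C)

m ≈ 9.97×10⁻²⁶ kg

Combine |q|V = ½mv² and r = mv/(|q|B): eliminate v to get m = qB²r²/(2V).
m = (1.602×10⁻¹⁹)(0.875)²(0.0547)²/(2·1840) ≈ 9.97×10⁻²⁶ kg.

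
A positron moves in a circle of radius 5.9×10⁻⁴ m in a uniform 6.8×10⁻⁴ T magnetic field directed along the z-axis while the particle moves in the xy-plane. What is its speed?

v ≈ 7.1×10⁴ m/s

From |q|vB = mv²/r, v = |q|Br/m.
v = (1.602×10⁻¹⁹)(6.8×10⁻⁴)(5.9×10⁻⁴)/9.109×10⁻³¹ ≈ 7.1×10⁴ m/s.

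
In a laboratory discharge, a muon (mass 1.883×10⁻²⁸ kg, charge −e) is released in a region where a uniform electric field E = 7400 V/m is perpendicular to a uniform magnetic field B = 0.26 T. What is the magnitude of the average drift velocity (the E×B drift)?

The E×B drift speed is v_d = E/B.
v_d = 7400/0.26 = 2.8×10⁴ m/s.

v_d ≈ 2.8×10⁴ m/s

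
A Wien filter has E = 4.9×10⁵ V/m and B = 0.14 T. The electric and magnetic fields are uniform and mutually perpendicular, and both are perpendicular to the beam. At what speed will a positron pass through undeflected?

v = 3.5×10⁶ m/s

Zero net Lorentz force requires |qE| = |q v×B|, i.e. E = vB.
v = E/B = 4.9×10⁵/0.14 = 3.5×10⁶ m/s.
The result is independent of the particle's charge and mass.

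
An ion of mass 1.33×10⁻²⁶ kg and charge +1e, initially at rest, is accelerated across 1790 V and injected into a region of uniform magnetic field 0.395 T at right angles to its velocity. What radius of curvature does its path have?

Acceleration: |q|V = ½mv² ⇒ v = √(2|q|V/m) = √(2·1.602×10⁻¹⁹·1790/1.33×10⁻²⁶) ≈ 2.077×10⁵ m/s.
In the field: r = mv/(|q|B) = (1.33×10⁻²⁶)(2.077×10⁵)/((1.602×10⁻¹⁹)(0.395)) ≈ 0.0436 m.

r ≈ 0.0436 m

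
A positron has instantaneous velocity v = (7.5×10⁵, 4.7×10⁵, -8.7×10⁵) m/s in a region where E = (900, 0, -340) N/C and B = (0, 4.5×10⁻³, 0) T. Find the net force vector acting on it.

v×B = (3910, 0, 3370) N/C.
E + v×B = (4820, 0, 3030) N/C.
F = q(E + v×B) = (1.602×10⁻¹⁹ C)·(4820, 0, 3030) = (7.71×10⁻¹⁶, 0, 4.86×10⁻¹⁶) N.

F ≈ (7.71×10⁻¹⁶, 0, 4.86×10⁻¹⁶) N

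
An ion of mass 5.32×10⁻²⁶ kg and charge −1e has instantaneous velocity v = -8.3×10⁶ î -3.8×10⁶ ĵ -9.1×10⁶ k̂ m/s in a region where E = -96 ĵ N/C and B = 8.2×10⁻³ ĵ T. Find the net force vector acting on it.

v×B = (7.46×10⁴, 0, -6.81×10⁴) N/C.
E + v×B = (7.46×10⁴, -96.0, -6.81×10⁴) N/C.
F = q(E + v×B) = (−1.602×10⁻¹⁹ C)·(7.46×10⁴, -96.0, -6.81×10⁴) = (-1.20×10⁻¹⁴, 1.54×10⁻¹⁷, 1.09×10⁻¹⁴) N.

F ≈ (-1.20×10⁻¹⁴, 1.54×10⁻¹⁷, 1.09×10⁻¹⁴) N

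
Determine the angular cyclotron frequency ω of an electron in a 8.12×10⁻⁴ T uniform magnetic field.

ω = |q|B/m.
ω = (1.602×10⁻¹⁹)(8.12×10⁻⁴)/9.109×10⁻³¹ ≈ 1.43×10⁸ rad/s.

ω ≈ 1.43×10⁸ rad/s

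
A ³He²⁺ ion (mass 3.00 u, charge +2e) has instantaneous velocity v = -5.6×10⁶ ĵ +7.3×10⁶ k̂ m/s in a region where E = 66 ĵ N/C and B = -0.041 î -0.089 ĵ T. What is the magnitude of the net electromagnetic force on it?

v×B = (6.50×10⁵, -2.99×10⁵, -2.30×10⁵) N/C.
E + v×B = (6.50×10⁵, -2.99×10⁵, -2.30×10⁵) N/C.
F = q(E + v×B) = (3.204×10⁻¹⁹ C)·(6.50×10⁵, -2.99×10⁵, -2.30×10⁵) = (2.08×10⁻¹³, -9.59×10⁻¹⁴, -7.36×10⁻¹⁴) N.
|F| = 2.41×10⁻¹³ N.

|F| ≈ 2.41×10⁻¹³ N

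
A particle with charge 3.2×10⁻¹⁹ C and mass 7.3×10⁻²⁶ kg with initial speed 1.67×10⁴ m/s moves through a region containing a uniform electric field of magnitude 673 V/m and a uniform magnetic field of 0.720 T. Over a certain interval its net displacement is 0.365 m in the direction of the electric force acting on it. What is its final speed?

v_f ≈ 4.93×10⁴ m/s

B does no work; ΔKE = |q|E d.
½mv_f² = ½mv₀² + |q|Ed = ½(7.3×10⁻²⁶)(1.67×10⁴)² + (3.2×10⁻¹⁹)(673)(0.365) ≈ 1.018×10⁻¹⁷ J + 7.861×10⁻¹⁷ J ≈ 8.879×10⁻¹⁷ J.
v_f = √(2·8.879×10⁻¹⁷/7.3×10⁻²⁶) ≈ 4.93×10⁴ m/s.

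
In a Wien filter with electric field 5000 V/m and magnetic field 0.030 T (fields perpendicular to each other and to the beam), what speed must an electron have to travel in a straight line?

v = 1.7×10⁵ m/s

Straight-line motion ⇒ electric and magnetic forces cancel, so E = vB.
v = E/B = 5000/0.030 = 1.7×10⁵ m/s.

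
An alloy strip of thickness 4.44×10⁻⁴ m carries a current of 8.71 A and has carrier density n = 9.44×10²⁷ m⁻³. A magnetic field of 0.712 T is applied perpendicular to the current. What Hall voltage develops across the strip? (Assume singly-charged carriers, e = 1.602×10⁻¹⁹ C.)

V_H = IB/(n e t).
V_H = (8.71)(0.712)/((9.44×10²⁷)(1.602×10⁻¹⁹)(4.44×10⁻⁴)) ≈ 9.24×10⁻⁶ V.

V_H ≈ 9.24×10⁻⁶ V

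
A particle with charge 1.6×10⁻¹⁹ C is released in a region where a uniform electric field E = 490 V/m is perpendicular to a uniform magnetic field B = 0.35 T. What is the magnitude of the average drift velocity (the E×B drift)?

The steady drift has the magnetic force balancing the electric force, so v_d = E/B.
v_d = 490/0.35 = 1400 m/s.

v_d ≈ 1400 m/s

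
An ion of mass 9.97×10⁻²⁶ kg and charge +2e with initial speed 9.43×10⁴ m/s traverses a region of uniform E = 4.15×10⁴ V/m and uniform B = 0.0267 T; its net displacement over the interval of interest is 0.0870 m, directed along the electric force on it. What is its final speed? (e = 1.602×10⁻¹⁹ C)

B does no work; ΔKE = |q|E d.
½mv_f² = ½mv₀² + |q|Ed = ½(9.97×10⁻²⁶)(9.43×10⁴)² + (3.204×10⁻¹⁹)(4.15×10⁴)(0.0870) ≈ 4.433×10⁻¹⁶ J + 1.157×10⁻¹⁵ J ≈ 1.600×10⁻¹⁵ J.
v_f = √(2·1.600×10⁻¹⁵/9.97×10⁻²⁶) ≈ 1.79×10⁵ m/s.

v_f ≈ 1.79×10⁵ m/s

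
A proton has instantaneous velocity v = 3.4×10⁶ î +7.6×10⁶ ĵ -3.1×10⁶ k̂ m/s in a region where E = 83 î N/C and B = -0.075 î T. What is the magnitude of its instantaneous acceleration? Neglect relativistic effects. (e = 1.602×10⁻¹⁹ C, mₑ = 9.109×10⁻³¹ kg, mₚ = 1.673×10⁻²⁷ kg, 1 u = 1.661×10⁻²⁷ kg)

|a| ≈ 5.89×10¹³ m/s²

v×B = (0, 2.32×10⁵, 5.70×10⁵) N/C.
E + v×B = (83.0, 2.32×10⁵, 5.70×10⁵) N/C.
F = q(E + v×B) = (1.602×10⁻¹⁹ C)·(83.0, 2.32×10⁵, 5.70×10⁵) = (1.33×10⁻¹⁷, 3.72×10⁻¹⁴, 9.13×10⁻¹⁴) N.
|a| = |F|/m = 9.862×10⁻¹⁴/1.673×10⁻²⁷ ≈ 5.89×10¹³ m/s².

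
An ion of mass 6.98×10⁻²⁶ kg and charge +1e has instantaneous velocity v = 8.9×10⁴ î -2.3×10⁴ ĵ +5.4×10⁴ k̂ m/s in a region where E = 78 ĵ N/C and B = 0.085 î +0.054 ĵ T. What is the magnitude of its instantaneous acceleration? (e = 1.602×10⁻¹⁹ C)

v×B = (-2920, 4590, 6760) N/C.
E + v×B = (-2920, 4670, 6760) N/C.
F = q(E + v×B) = (1.602×10⁻¹⁹ C)·(-2920, 4670, 6760) = (-4.67×10⁻¹⁶, 7.48×10⁻¹⁶, 1.08×10⁻¹⁵) N.
|a| = |F|/m = 1.397×10⁻¹⁵/6.98×10⁻²⁶ ≈ 2.00×10¹⁰ m/s².

|a| ≈ 2.00×10¹⁰ m/s²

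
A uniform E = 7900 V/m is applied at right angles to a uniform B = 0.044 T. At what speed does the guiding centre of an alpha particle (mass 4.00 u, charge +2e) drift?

v_d ≈ 1.8×10⁵ m/s

In crossed fields the guiding centre drifts at v_d = |E×B|/B² = E/B, independent of charge and mass.
v_d = 7900/0.044 = 1.8×10⁵ m/s.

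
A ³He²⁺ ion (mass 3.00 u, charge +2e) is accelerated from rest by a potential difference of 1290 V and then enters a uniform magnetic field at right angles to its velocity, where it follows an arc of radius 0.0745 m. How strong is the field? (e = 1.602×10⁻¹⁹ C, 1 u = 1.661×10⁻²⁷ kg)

B ≈ 0.0850 T

v = √(2|q|V/m) = √(2·3.204×10⁻¹⁹·1290/4.983×10⁻²⁷) ≈ 4.073×10⁵ m/s.
B = mv/(|q|r) = (4.983×10⁻²⁷)(4.073×10⁵)/((3.204×10⁻¹⁹)(0.0745)) ≈ 0.0850 T.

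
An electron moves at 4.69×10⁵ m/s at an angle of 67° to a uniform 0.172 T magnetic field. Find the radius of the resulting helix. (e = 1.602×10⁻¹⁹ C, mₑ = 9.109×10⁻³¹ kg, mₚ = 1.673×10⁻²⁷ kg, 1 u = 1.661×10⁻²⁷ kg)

v⊥ = v sinθ = 4.69×10⁵·sin67° ≈ 4.317×10⁵ m/s.
r = m v⊥/(|q|B) = (9.109×10⁻³¹)(4.317×10⁵)/((1.602×10⁻¹⁹)(0.172)) ≈ 1.43×10⁻⁵ m.

r ≈ 1.43×10⁻⁵ m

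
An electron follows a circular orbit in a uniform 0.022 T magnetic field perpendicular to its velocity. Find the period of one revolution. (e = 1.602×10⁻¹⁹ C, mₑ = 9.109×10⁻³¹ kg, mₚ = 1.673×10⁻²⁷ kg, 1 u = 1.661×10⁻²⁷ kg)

T ≈ 1.6×10⁻⁹ s

The cyclotron period depends only on m, q, B: T = 2πm/(|q|B).
T = 2π(9.109×10⁻³¹)/((1.602×10⁻¹⁹)(0.022)) ≈ 1.6×10⁻⁹ s.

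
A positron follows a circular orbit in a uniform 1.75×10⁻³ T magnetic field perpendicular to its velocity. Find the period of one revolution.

T ≈ 2.04×10⁻⁸ s

The cyclotron period depends only on m, q, B: T = 2πm/(|q|B).
T = 2π(9.109×10⁻³¹)/((1.602×10⁻¹⁹)(1.75×10⁻³)) ≈ 2.04×10⁻⁸ s.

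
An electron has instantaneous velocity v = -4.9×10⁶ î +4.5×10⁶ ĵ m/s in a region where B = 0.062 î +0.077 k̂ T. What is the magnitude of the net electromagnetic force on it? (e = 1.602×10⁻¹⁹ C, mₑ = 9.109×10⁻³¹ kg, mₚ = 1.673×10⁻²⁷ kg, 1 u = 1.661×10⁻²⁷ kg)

v×B = (3.46×10⁵, 3.77×10⁵, -2.79×10⁵) N/C.
F = q v×B = (−1.602×10⁻¹⁹ C)·(3.46×10⁵, 3.77×10⁵, -2.79×10⁵) = (-5.55×10⁻¹⁴, -6.04×10⁻¹⁴, 4.47×10⁻¹⁴) N.
|F| = 9.34×10⁻¹⁴ N.

|F| ≈ 9.34×10⁻¹⁴ N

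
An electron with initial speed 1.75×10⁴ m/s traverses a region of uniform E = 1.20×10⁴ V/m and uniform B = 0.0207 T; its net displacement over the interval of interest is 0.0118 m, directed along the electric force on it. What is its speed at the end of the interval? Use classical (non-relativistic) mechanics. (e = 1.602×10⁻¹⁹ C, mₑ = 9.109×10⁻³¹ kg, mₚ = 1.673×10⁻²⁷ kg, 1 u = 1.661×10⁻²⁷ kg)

v_f ≈ 7.06×10⁶ m/s

B does no work; ΔKE = |q|E d.
½mv_f² = ½mv₀² + |q|Ed = ½(9.109×10⁻³¹)(1.75×10⁴)² + (1.602×10⁻¹⁹)(1.20×10⁴)(0.0118) ≈ 1.395×10⁻²² J + 2.268×10⁻¹⁷ J ≈ 2.268×10⁻¹⁷ J.
v_f = √(2·2.268×10⁻¹⁷/9.109×10⁻³¹) ≈ 7.06×10⁶ m/s.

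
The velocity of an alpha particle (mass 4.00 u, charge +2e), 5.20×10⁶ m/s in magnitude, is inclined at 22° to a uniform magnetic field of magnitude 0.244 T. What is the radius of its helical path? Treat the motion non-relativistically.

v⊥ = v sinθ = 5.20×10⁶·sin22° ≈ 1.948×10⁶ m/s.
r = m v⊥/(|q|B) = (6.644×10⁻²⁷)(1.948×10⁶)/((3.204×10⁻¹⁹)(0.244)) ≈ 0.166 m.

r ≈ 0.166 m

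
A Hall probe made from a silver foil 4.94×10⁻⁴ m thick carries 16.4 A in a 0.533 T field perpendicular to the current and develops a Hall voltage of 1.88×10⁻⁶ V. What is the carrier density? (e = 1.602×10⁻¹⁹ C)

n ≈ 5.88×10²⁸ m⁻³

From V_H = IB/(n e t), n = IB/(V_H e t).
n = (16.4)(0.533)/((1.88×10⁻⁶)(1.602×10⁻¹⁹)(4.94×10⁻⁴)) ≈ 5.88×10²⁸ m⁻³.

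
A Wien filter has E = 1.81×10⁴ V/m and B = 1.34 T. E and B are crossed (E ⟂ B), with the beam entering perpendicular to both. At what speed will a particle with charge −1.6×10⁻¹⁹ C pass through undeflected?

v = 1.35×10⁴ m/s

Straight-line motion ⇒ electric and magnetic forces cancel, so E = vB.
v = E/B = 1.81×10⁴/1.34 = 1.35×10⁴ m/s.
The result is independent of the particle's charge and mass.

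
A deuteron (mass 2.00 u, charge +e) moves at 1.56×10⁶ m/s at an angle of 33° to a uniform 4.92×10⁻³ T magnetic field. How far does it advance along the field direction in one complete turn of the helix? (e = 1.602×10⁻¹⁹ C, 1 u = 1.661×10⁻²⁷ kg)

v∥ = v cosθ = 1.56×10⁶·cos33° ≈ 1.308×10⁶ m/s.
T = 2πm/(|q|B) = 2π(3.322×10⁻²⁷)/((1.602×10⁻¹⁹)(4.92×10⁻³)) ≈ 2.648×10⁻⁵ s.
pitch = v∥ T = (1.308×10⁶)(2.648×10⁻⁵) ≈ 34.6 m.

p ≈ 34.6 m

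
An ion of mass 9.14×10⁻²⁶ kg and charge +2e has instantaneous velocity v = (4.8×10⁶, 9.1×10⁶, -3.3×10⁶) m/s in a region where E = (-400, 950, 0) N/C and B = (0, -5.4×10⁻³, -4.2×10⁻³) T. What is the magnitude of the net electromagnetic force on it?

|F| ≈ 2.10×10⁻¹⁴ N

v×B = (-5.60×10⁴, 2.02×10⁴, -2.59×10⁴) N/C.
E + v×B = (-5.64×10⁴, 2.11×10⁴, -2.59×10⁴) N/C.
F = q(E + v×B) = (3.204×10⁻¹⁹ C)·(-5.64×10⁴, 2.11×10⁴, -2.59×10⁴) = (-1.81×10⁻¹⁴, 6.76×10⁻¹⁵, -8.30×10⁻¹⁵) N.
|F| = 2.10×10⁻¹⁴ N.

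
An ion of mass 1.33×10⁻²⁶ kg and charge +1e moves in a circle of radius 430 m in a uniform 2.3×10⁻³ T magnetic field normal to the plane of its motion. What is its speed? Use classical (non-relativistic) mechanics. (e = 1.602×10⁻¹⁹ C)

v ≈ 1.2×10⁷ m/s

From |q|vB = mv²/r, v = |q|Br/m.
v = (1.602×10⁻¹⁹)(2.3×10⁻³)(430)/1.33×10⁻²⁶ ≈ 1.2×10⁷ m/s.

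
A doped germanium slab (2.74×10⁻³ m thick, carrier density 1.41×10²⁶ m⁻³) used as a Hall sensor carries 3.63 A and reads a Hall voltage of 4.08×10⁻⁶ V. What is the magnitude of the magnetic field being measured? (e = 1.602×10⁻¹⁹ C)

From V_H = IB/(n e t), B = V_H n e t / I.
B = (4.08×10⁻⁶)(1.41×10²⁶)(1.602×10⁻¹⁹)(2.74×10⁻³)/3.63 ≈ 0.0696 T.

B ≈ 0.0696 T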